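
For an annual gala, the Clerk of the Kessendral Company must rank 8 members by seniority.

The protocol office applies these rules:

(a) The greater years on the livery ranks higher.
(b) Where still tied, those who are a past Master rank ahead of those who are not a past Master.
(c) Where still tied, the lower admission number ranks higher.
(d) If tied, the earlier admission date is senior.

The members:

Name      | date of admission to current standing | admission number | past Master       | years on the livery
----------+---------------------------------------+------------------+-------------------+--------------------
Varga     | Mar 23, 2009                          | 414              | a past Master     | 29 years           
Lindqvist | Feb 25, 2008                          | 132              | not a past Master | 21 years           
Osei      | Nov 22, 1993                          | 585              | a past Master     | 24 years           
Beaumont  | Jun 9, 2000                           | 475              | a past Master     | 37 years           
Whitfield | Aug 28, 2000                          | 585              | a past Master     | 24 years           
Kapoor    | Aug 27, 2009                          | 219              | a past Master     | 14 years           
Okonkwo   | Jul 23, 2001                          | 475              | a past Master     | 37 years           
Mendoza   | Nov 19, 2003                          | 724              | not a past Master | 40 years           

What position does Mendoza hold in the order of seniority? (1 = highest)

1

By years on the livery (higher first): Mendoza (40 years); then Beaumont and Okonkwo (both 37 years); then Varga (29 years); then Osei and Whitfield (both 24 years); then Lindqvist (21 years); then Kapoor (14 years).
Beaumont and Okonkwo are each a past Master, so the next rule applies.
Beaumont and Okonkwo both have admission number 475, so the next rule applies.
Among Beaumont and Okonkwo, by date of admission to current standing (earlier first): Beaumont (Jun 9, 2000) before Okonkwo (Jul 23, 2001).
Osei and Whitfield are each a past Master, so the next rule applies.
Osei and Whitfield both have admission number 585, so the next rule applies.
Among Osei and Whitfield, by date of admission to current standing (earlier first): Osei (Nov 22, 1993) before Whitfield (Aug 28, 2000).
Order: Mendoza, Beaumont, Okonkwo, Varga, Osei, Whitfield, Lindqvist, Kapoor. So position 1.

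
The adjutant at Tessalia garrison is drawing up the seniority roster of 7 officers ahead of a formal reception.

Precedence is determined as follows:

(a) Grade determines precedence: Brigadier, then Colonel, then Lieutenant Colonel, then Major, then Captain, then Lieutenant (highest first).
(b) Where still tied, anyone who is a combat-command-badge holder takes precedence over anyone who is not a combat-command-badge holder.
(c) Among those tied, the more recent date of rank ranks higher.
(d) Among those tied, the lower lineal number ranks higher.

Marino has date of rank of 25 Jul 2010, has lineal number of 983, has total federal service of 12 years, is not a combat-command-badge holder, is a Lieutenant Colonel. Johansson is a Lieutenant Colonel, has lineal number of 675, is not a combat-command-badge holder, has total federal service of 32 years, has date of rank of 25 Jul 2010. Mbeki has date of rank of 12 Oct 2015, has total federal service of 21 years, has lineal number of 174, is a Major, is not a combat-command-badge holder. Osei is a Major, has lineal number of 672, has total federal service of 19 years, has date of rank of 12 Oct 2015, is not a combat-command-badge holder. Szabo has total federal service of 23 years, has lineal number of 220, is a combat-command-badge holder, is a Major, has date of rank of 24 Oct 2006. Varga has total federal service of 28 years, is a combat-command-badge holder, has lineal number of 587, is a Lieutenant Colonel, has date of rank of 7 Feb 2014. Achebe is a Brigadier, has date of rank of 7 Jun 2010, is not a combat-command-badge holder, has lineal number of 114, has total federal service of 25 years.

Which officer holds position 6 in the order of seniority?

By grade: Achebe (Brigadier); then Varga, Johansson and Marino (Lieutenant Colonel); then Szabo, Mbeki and Osei (Major).
Among Varga, Johansson and Marino, a combat-command-badge holder before not a combat-command-badge holder: Varga (a combat-command-badge holder) before Johansson and Marino (not a combat-command-badge holder).
Johansson and Marino both have date of rank 25 Jul 2010, so the next rule applies.
Among Johansson and Marino, by lineal number (lower first): Johansson (675) before Marino (983).
Among Szabo, Mbeki and Osei, a combat-command-badge holder before not a combat-command-badge holder: Szabo (a combat-command-badge holder) before Mbeki and Osei (not a combat-command-badge holder).
Mbeki and Osei both have date of rank 12 Oct 2015, so the next rule applies.
Among Mbeki and Osei, by lineal number (lower first): Mbeki (174) before Osei (672).
Order: Achebe, Varga, Johansson, Marino, Szabo, Mbeki, Osei.

Mbeki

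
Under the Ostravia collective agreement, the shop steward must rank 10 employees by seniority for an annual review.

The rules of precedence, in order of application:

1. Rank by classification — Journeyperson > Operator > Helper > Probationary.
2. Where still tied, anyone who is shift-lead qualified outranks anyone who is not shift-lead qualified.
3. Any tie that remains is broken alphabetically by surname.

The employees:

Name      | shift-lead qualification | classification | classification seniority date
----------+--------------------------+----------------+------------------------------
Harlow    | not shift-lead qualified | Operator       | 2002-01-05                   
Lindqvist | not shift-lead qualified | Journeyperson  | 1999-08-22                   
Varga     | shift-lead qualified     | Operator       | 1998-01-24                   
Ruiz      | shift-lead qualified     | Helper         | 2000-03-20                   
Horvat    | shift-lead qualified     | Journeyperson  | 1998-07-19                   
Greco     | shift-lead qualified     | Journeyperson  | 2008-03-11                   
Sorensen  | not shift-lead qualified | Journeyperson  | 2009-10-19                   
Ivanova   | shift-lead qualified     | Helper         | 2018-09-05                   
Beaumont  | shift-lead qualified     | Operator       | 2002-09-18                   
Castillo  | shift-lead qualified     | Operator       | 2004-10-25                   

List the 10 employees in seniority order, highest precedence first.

By classification: Greco, Horvat, Lindqvist and Sorensen (Journeyperson); then Beaumont, Castillo, Varga and Harlow (Operator); then Ivanova and Ruiz (Helper).
Among Greco, Horvat, Lindqvist and Sorensen, shift-lead qualified before not shift-lead qualified: Greco and Horvat (shift-lead qualified) before Lindqvist and Sorensen (not shift-lead qualified).
Among Greco and Horvat, alphabetically by surname: Greco before Horvat.
Among Lindqvist and Sorensen, alphabetically by surname: Lindqvist before Sorensen.
Among Beaumont, Castillo, Varga and Harlow, shift-lead qualified before not shift-lead qualified: Beaumont, Castillo and Varga (shift-lead qualified) before Harlow (not shift-lead qualified).
Among Beaumont, Castillo and Varga, alphabetically by surname: Beaumont before Castillo before Varga.
Ivanova and Ruiz are each shift-lead qualified, so the next rule applies.
Among Ivanova and Ruiz, alphabetically by surname: Ivanova before Ruiz.
Full order: Greco, Horvat, Lindqvist, Sorensen, Beaumont, Castillo, Varga, Harlow, Ivanova, Ruiz.

Greco, Horvat, Lindqvist, Sorensen, Beaumont, Castillo, Varga, Harlow, Ivanova, Ruiz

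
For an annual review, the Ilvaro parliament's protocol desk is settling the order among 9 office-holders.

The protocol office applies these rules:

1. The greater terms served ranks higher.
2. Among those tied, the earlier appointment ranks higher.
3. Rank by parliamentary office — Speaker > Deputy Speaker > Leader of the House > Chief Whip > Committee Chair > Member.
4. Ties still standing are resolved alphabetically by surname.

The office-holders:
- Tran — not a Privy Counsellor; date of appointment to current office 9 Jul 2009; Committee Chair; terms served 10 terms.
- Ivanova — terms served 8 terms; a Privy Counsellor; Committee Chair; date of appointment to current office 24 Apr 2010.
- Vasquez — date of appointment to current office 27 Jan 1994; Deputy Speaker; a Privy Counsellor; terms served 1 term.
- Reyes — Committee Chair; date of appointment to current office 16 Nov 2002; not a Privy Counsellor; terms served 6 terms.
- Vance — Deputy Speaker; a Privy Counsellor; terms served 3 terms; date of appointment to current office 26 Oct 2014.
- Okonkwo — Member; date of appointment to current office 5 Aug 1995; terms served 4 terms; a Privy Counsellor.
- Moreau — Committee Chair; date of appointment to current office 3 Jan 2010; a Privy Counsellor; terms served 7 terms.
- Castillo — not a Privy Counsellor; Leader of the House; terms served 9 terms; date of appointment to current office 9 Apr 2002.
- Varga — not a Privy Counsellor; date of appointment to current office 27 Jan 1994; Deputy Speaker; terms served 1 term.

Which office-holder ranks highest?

Tran

By terms served (higher first): Tran (10 terms); then Castillo (9 terms); then Ivanova (8 terms); then Moreau (7 terms); then Reyes (6 terms); then Okonkwo (4 terms); then Vance (3 terms); then Varga and Vasquez (both 1 term).
Varga and Vasquez both have date of appointment to current office 27 Jan 1994, so the next rule applies.
Varga and Vasquez are each Deputy Speaker, so the next rule applies.
Among Varga and Vasquez, alphabetically by surname: Varga before Vasquez.
Order: Tran, Castillo, Ivanova, Moreau, Reyes, Okonkwo, Vance, Varga, Vasquez.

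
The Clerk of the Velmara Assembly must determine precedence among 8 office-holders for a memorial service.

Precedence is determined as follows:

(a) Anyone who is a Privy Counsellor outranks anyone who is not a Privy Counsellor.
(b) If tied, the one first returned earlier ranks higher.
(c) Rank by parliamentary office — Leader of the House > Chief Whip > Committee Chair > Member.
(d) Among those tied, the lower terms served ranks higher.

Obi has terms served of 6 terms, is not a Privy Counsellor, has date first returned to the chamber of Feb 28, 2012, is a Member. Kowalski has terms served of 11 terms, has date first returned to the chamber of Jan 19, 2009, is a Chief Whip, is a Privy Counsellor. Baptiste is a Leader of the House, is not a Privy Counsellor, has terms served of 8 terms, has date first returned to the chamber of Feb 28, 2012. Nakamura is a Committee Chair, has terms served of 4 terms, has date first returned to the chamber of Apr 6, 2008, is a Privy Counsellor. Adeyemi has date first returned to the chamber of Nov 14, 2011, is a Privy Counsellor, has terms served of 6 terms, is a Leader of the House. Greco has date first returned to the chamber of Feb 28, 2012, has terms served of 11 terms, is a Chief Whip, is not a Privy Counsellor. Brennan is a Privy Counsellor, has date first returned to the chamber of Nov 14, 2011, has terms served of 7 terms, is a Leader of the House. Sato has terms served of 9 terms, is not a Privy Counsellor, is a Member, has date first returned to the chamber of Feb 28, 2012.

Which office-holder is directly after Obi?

Sato

By the first rule: Nakamura, Kowalski, Adeyemi and Brennan (each a Privy Counsellor); then Baptiste, Greco, Obi and Sato (each not a Privy Counsellor).
Among Nakamura, Kowalski, Adeyemi and Brennan, by date first returned to the chamber (earlier first): Nakamura (Apr 6, 2008) before Kowalski (Jan 19, 2009) before Adeyemi and Brennan (Nov 14, 2011).
Adeyemi and Brennan are each Leader of the House, so the next rule applies.
Among Adeyemi and Brennan, by terms served (lower first): Adeyemi (6 terms) before Brennan (7 terms).
Baptiste, Greco, Obi and Sato all have date first returned to the chamber Feb 28, 2012, so the next rule applies.
Among Baptiste, Greco, Obi and Sato, by parliamentary office: Baptiste (Leader of the House) before Greco (Chief Whip) before Obi and Sato (Member).
Among Obi and Sato, by terms served (lower first): Obi (6 terms) before Sato (9 terms).
Order: Nakamura, Kowalski, Adeyemi, Brennan, Baptiste, Greco, Obi, Sato.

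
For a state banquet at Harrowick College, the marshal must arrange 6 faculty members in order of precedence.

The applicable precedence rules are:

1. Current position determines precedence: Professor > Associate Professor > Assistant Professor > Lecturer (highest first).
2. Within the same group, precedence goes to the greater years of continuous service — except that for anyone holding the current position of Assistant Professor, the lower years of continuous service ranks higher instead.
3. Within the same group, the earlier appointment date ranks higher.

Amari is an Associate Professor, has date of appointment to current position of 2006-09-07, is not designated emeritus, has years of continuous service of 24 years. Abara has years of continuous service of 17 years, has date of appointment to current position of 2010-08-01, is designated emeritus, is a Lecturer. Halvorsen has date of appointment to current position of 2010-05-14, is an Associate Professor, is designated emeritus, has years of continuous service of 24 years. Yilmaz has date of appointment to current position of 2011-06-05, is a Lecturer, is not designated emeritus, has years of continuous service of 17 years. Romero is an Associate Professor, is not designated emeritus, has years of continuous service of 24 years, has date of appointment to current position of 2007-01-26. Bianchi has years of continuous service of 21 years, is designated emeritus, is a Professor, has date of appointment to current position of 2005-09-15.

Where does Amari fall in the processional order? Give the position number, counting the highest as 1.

2

By current position: Bianchi (Professor); then Amari, Romero and Halvorsen (Associate Professor); then Abara and Yilmaz (Lecturer).
Amari, Romero and Halvorsen all have years of continuous service 24 years, so the next rule applies.
Among Amari, Romero and Halvorsen, by date of appointment to current position (earlier first): Amari (2006-09-07) before Romero (2007-01-26) before Halvorsen (2010-05-14).
Abara and Yilmaz both have years of continuous service 17 years, so the next rule applies.
Among Abara and Yilmaz, by date of appointment to current position (earlier first): Abara (2010-08-01) before Yilmaz (2011-06-05).
Order: Bianchi, Amari, Romero, Halvorsen, Abara, Yilmaz. So position 2.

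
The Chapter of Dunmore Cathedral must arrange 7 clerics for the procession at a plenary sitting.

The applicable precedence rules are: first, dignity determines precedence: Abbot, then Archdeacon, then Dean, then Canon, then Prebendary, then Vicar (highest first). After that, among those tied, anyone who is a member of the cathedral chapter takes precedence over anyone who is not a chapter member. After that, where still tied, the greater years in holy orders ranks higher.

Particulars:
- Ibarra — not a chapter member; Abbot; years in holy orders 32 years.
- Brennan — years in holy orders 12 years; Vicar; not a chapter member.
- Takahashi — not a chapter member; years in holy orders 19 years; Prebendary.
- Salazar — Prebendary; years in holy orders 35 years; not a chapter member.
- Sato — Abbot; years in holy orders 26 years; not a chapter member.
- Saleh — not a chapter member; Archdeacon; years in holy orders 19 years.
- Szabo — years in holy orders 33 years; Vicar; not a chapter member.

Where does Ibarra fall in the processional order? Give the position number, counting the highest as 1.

1

By dignity: Ibarra and Sato (Abbot); then Saleh (Archdeacon); then Salazar and Takahashi (Prebendary); then Szabo and Brennan (Vicar).
Ibarra and Sato are each not a chapter member, so the next rule applies.
Among Ibarra and Sato, by years in holy orders (higher first): Ibarra (32 years) before Sato (26 years).
Salazar and Takahashi are each not a chapter member, so the next rule applies.
Among Salazar and Takahashi, by years in holy orders (higher first): Salazar (35 years) before Takahashi (19 years).
Szabo and Brennan are each not a chapter member, so the next rule applies.
Among Szabo and Brennan, by years in holy orders (higher first): Szabo (33 years) before Brennan (12 years).
Order: Ibarra, Sato, Saleh, Salazar, Takahashi, Szabo, Brennan. So position 1.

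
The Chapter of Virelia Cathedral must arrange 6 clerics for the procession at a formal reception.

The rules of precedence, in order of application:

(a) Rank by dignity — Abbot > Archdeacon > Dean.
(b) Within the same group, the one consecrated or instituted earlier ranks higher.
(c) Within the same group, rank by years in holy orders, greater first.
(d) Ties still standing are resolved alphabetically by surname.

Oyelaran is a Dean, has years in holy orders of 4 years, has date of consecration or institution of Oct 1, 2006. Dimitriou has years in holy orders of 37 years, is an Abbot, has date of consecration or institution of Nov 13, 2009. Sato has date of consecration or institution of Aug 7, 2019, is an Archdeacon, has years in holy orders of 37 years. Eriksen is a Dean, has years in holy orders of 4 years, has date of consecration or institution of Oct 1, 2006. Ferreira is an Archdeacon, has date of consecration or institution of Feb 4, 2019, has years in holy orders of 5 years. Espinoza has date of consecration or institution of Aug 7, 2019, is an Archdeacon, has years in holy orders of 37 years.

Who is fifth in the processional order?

By dignity: Dimitriou (Abbot); then Ferreira, Espinoza and Sato (Archdeacon); then Eriksen and Oyelaran (Dean).
Among Ferreira, Espinoza and Sato, by date of consecration or institution (earlier first): Ferreira (Feb 4, 2019) before Espinoza and Sato (Aug 7, 2019).
Espinoza and Sato both have years in holy orders 37 years, so the next rule applies.
Among Espinoza and Sato, alphabetically by surname: Espinoza before Sato.
Eriksen and Oyelaran both have date of consecration or institution Oct 1, 2006, so the next rule applies.
Eriksen and Oyelaran both have years in holy orders 4 years, so the next rule applies.
Among Eriksen and Oyelaran, alphabetically by surname: Eriksen before Oyelaran.
Order: Dimitriou, Ferreira, Espinoza, Sato, Eriksen, Oyelaran.

Eriksen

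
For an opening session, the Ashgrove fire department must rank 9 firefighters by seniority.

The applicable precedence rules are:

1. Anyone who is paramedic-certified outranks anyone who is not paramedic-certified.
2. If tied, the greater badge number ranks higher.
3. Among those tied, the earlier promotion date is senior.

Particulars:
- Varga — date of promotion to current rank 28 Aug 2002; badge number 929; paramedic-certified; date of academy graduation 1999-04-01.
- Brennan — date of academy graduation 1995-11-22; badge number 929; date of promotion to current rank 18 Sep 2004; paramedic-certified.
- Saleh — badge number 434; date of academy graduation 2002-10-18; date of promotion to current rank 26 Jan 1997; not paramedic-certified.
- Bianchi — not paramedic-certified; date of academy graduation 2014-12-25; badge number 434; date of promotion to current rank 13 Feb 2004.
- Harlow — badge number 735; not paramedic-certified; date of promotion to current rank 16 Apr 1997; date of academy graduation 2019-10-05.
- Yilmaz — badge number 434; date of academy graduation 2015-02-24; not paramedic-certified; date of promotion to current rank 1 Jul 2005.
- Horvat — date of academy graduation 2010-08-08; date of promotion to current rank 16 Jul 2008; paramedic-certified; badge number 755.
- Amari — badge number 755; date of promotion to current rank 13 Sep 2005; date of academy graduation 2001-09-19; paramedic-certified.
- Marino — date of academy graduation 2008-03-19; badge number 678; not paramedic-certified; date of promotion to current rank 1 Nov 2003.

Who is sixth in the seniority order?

By the first rule: Varga, Brennan, Amari and Horvat (each paramedic-certified); then Harlow, Marino, Saleh, Bianchi and Yilmaz (each not paramedic-certified).
Among Varga, Brennan, Amari and Horvat, by badge number (higher first): Varga and Brennan (929) before Amari and Horvat (755).
Among Varga and Brennan, by date of promotion to current rank (earlier first): Varga (28 Aug 2002) before Brennan (18 Sep 2004).
Among Amari and Horvat, by date of promotion to current rank (earlier first): Amari (13 Sep 2005) before Horvat (16 Jul 2008).
Among Harlow, Marino, Saleh, Bianchi and Yilmaz, by badge number (higher first): Harlow (735) before Marino (678) before Saleh, Bianchi and Yilmaz (434).
Among Saleh, Bianchi and Yilmaz, by date of promotion to current rank (earlier first): Saleh (26 Jan 1997) before Bianchi (13 Feb 2004) before Yilmaz (1 Jul 2005).
Order: Varga, Brennan, Amari, Horvat, Harlow, Marino, Saleh, Bianchi, Yilmaz.

Marino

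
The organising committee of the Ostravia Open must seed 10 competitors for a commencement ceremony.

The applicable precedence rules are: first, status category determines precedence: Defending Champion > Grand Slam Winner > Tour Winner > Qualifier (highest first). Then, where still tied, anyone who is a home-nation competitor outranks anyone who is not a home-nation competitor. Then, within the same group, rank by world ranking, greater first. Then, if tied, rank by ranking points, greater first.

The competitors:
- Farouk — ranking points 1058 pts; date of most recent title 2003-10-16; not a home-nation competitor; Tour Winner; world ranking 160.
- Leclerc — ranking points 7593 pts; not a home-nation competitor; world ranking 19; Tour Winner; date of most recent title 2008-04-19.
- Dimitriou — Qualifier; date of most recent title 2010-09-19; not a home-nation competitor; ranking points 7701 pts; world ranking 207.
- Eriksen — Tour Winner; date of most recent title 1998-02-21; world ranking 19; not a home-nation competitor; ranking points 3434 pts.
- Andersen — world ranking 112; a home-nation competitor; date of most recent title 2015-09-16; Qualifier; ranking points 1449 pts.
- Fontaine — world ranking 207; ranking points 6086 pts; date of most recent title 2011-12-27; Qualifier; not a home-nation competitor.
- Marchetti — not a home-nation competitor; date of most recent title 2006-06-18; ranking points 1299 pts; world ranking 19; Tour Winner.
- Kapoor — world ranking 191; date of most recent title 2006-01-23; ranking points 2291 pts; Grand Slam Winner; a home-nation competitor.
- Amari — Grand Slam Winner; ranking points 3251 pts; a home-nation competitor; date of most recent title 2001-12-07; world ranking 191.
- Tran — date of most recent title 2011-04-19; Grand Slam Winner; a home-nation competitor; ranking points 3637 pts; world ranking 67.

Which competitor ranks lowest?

Fontaine

By status category: Amari, Kapoor and Tran (Grand Slam Winner); then Farouk, Leclerc, Eriksen and Marchetti (Tour Winner); then Andersen, Dimitriou and Fontaine (Qualifier).
Amari, Kapoor and Tran are each a home-nation competitor, so the next rule applies.
Among Amari, Kapoor and Tran, by world ranking (higher first): Amari and Kapoor (191) before Tran (67).
Among Amari and Kapoor, by ranking points (higher first): Amari (3251 pts) before Kapoor (2291 pts).
Farouk, Leclerc, Eriksen and Marchetti are each not a home-nation competitor, so the next rule applies.
Among Farouk, Leclerc, Eriksen and Marchetti, by world ranking (higher first): Farouk (160) before Leclerc, Eriksen and Marchetti (19).
Among Leclerc, Eriksen and Marchetti, by ranking points (higher first): Leclerc (7593 pts) before Eriksen (3434 pts) before Marchetti (1299 pts).
Among Andersen, Dimitriou and Fontaine, a home-nation competitor before not a home-nation competitor: Andersen (a home-nation competitor) before Dimitriou and Fontaine (not a home-nation competitor).
Dimitriou and Fontaine both have world ranking 207, so the next rule applies.
Among Dimitriou and Fontaine, by ranking points (higher first): Dimitriou (7701 pts) before Fontaine (6086 pts).
Order: Amari, Kapoor, Tran, Farouk, Leclerc, Eriksen, Marchetti, Andersen, Dimitriou, Fontaine.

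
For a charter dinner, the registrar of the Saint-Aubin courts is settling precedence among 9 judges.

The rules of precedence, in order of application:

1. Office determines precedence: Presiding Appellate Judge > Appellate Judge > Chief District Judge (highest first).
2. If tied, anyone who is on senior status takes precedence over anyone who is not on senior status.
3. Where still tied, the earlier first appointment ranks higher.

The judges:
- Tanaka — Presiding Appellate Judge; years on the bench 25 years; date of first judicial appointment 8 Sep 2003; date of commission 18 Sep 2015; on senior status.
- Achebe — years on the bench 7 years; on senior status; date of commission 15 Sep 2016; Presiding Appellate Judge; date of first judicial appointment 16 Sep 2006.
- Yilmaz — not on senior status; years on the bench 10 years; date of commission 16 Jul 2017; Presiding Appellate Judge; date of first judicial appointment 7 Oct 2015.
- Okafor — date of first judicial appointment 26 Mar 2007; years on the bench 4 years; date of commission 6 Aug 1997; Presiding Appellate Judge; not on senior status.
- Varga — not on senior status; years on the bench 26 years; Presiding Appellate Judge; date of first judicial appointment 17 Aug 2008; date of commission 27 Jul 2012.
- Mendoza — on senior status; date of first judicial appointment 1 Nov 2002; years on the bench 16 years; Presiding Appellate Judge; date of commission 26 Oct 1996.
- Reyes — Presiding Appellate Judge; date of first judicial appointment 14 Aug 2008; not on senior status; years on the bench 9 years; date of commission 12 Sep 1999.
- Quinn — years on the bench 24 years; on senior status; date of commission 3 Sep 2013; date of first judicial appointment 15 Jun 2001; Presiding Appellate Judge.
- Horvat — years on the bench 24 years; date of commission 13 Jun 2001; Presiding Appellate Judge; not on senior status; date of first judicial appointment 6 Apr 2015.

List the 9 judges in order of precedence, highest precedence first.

By office: Quinn, Mendoza, Tanaka, Achebe, Okafor, Reyes, Varga, Horvat and Yilmaz (Presiding Appellate Judge).
Among Quinn, Mendoza, Tanaka, Achebe, Okafor, Reyes, Varga, Horvat and Yilmaz, on senior status before not on senior status: Quinn, Mendoza, Tanaka and Achebe (on senior status) before Okafor, Reyes, Varga, Horvat and Yilmaz (not on senior status).
Among Quinn, Mendoza, Tanaka and Achebe, by date of first judicial appointment (earlier first): Quinn (15 Jun 2001) before Mendoza (1 Nov 2002) before Tanaka (8 Sep 2003) before Achebe (16 Sep 2006).
Among Okafor, Reyes, Varga, Horvat and Yilmaz, by date of first judicial appointment (earlier first): Okafor (26 Mar 2007) before Reyes (14 Aug 2008) before Varga (17 Aug 2008) before Horvat (6 Apr 2015) before Yilmaz (7 Oct 2015).
Full order: Quinn, Mendoza, Tanaka, Achebe, Okafor, Reyes, Varga, Horvat, Yilmaz.

Quinn, Mendoza, Tanaka, Achebe, Okafor, Reyes, Varga, Horvat, Yilmaz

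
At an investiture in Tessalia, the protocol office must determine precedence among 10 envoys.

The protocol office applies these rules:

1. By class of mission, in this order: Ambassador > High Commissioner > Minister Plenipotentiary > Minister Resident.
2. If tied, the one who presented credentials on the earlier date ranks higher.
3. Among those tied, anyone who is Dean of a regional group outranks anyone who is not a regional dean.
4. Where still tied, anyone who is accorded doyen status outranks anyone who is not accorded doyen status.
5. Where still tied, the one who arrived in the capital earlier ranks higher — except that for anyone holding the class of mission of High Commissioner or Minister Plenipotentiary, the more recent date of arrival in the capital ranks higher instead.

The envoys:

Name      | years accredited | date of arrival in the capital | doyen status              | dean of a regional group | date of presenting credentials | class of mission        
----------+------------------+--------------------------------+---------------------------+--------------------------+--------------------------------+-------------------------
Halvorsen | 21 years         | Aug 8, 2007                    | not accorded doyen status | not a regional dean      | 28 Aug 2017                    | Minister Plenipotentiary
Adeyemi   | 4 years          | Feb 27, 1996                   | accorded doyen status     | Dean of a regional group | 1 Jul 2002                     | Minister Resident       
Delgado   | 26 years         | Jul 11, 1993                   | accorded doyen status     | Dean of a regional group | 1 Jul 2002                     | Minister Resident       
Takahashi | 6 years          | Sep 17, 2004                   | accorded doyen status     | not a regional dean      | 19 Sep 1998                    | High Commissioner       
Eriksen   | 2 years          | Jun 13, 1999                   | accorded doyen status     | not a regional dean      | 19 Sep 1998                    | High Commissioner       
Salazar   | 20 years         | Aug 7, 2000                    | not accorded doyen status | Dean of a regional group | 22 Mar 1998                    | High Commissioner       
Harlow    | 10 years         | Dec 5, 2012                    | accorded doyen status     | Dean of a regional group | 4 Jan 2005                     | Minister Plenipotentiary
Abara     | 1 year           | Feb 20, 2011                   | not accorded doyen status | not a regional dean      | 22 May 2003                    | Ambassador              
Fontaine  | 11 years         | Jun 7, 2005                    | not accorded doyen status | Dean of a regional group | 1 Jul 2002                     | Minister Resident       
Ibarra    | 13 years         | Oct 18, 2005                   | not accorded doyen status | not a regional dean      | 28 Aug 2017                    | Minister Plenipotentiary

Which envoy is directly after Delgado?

Adeyemi

By class of mission: Abara (Ambassador); then Salazar, Takahashi and Eriksen (High Commissioner); then Harlow, Halvorsen and Ibarra (Minister Plenipotentiary); then Delgado, Adeyemi and Fontaine (Minister Resident).
Among Salazar, Takahashi and Eriksen, by date of presenting credentials (earlier first): Salazar (22 Mar 1998) before Takahashi and Eriksen (19 Sep 1998).
Takahashi and Eriksen are each not a regional dean, so the next rule applies.
Takahashi and Eriksen are each accorded doyen status, so the next rule applies.
Among Takahashi and Eriksen, by date of arrival in the capital (later first) (reversed rule for this group): Takahashi (Sep 17, 2004) before Eriksen (Jun 13, 1999).
Among Harlow, Halvorsen and Ibarra, by date of presenting credentials (earlier first): Harlow (4 Jan 2005) before Halvorsen and Ibarra (28 Aug 2017).
Halvorsen and Ibarra are each not a regional dean, so the next rule applies.
Halvorsen and Ibarra are each not accorded doyen status, so the next rule applies.
Among Halvorsen and Ibarra, by date of arrival in the capital (later first) (reversed rule for this group): Halvorsen (Aug 8, 2007) before Ibarra (Oct 18, 2005).
Delgado, Adeyemi and Fontaine all have date of presenting credentials 1 Jul 2002, so the next rule applies.
Delgado, Adeyemi and Fontaine are each Dean of a regional group, so the next rule applies.
Among Delgado, Adeyemi and Fontaine, accorded doyen status before not accorded doyen status: Delgado and Adeyemi (accorded doyen status) before Fontaine (not accorded doyen status).
Among Delgado and Adeyemi, by date of arrival in the capital (earlier first): Delgado (Jul 11, 1993) before Adeyemi (Feb 27, 1996).
Order: Abara, Salazar, Takahashi, Eriksen, Harlow, Halvorsen, Ibarra, Delgado, Adeyemi, Fontaine.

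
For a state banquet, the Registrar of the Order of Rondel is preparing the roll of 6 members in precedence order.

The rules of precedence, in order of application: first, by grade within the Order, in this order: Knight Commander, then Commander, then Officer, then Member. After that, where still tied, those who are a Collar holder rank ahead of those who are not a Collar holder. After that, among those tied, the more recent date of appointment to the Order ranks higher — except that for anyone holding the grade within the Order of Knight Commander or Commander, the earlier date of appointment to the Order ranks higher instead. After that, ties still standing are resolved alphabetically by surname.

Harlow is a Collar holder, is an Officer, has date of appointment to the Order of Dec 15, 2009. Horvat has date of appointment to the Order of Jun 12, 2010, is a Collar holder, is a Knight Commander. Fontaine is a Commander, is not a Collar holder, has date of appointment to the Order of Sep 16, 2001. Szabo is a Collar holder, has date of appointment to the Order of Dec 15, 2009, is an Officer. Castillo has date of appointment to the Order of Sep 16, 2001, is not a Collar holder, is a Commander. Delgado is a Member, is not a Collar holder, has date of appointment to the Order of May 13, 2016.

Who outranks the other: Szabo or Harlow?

Harlow

By grade within the Order: Horvat (Knight Commander); then Castillo and Fontaine (Commander); then Harlow and Szabo (Officer); then Delgado (Member).
Castillo and Fontaine are each not a Collar holder, so the next rule applies.
Castillo and Fontaine both have date of appointment to the Order Sep 16, 2001, so the next rule applies.
Among Castillo and Fontaine, alphabetically by surname: Castillo before Fontaine.
Harlow and Szabo are each a Collar holder, so the next rule applies.
Harlow and Szabo both have date of appointment to the Order Dec 15, 2009, so the next rule applies.
Among Harlow and Szabo, alphabetically by surname: Harlow before Szabo.
So Harlow takes precedence.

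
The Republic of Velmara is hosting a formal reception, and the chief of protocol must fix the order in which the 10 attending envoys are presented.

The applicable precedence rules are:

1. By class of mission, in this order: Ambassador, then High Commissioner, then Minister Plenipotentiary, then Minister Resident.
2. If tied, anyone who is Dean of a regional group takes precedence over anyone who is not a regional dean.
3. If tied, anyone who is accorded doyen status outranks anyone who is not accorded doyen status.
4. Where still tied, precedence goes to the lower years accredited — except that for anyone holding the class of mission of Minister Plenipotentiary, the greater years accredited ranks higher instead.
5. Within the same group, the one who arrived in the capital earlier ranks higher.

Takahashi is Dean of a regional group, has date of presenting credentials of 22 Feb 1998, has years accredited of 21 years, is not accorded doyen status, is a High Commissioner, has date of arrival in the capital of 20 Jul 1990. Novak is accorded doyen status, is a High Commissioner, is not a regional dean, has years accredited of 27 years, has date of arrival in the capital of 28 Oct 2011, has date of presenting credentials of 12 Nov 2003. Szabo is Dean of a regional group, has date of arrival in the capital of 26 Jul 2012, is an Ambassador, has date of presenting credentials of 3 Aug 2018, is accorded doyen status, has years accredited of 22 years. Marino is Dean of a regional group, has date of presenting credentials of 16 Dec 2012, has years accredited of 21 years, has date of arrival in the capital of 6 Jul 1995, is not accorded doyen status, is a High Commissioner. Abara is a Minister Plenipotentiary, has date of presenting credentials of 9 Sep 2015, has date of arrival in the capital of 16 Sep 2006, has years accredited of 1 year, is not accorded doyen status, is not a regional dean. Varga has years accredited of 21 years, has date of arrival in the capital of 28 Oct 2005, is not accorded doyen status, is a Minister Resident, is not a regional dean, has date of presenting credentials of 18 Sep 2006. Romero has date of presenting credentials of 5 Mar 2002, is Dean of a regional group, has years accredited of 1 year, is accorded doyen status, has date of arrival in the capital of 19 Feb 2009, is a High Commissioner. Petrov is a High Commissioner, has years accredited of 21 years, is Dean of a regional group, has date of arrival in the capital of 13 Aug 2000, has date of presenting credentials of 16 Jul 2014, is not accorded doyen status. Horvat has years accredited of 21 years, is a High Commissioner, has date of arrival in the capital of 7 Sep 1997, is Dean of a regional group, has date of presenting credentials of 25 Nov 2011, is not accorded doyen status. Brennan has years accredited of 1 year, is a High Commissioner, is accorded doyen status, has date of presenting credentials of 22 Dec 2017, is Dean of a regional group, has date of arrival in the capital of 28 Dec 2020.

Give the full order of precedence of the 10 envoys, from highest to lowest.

Szabo, Romero, Brennan, Takahashi, Marino, Horvat, Petrov, Novak, Abara, Varga

By class of mission: Szabo (Ambassador); then Romero, Brennan, Takahashi, Marino, Horvat, Petrov and Novak (High Commissioner); then Abara (Minister Plenipotentiary); then Varga (Minister Resident).
Among Romero, Brennan, Takahashi, Marino, Horvat, Petrov and Novak, Dean of a regional group before not a regional dean: Romero, Brennan, Takahashi, Marino, Horvat and Petrov (Dean of a regional group) before Novak (not a regional dean).
Among Romero, Brennan, Takahashi, Marino, Horvat and Petrov, accorded doyen status before not accorded doyen status: Romero and Brennan (accorded doyen status) before Takahashi, Marino, Horvat and Petrov (not accorded doyen status).
Romero and Brennan both have years accredited 1 year, so the next rule applies.
Among Romero and Brennan, by date of arrival in the capital (earlier first): Romero (19 Feb 2009) before Brennan (28 Dec 2020).
Takahashi, Marino, Horvat and Petrov all have years accredited 21 years, so the next rule applies.
Among Takahashi, Marino, Horvat and Petrov, by date of arrival in the capital (earlier first): Takahashi (20 Jul 1990) before Marino (6 Jul 1995) before Horvat (7 Sep 1997) before Petrov (13 Aug 2000).
Full order: Szabo, Romero, Brennan, Takahashi, Marino, Horvat, Petrov, Novak, Abara, Varga.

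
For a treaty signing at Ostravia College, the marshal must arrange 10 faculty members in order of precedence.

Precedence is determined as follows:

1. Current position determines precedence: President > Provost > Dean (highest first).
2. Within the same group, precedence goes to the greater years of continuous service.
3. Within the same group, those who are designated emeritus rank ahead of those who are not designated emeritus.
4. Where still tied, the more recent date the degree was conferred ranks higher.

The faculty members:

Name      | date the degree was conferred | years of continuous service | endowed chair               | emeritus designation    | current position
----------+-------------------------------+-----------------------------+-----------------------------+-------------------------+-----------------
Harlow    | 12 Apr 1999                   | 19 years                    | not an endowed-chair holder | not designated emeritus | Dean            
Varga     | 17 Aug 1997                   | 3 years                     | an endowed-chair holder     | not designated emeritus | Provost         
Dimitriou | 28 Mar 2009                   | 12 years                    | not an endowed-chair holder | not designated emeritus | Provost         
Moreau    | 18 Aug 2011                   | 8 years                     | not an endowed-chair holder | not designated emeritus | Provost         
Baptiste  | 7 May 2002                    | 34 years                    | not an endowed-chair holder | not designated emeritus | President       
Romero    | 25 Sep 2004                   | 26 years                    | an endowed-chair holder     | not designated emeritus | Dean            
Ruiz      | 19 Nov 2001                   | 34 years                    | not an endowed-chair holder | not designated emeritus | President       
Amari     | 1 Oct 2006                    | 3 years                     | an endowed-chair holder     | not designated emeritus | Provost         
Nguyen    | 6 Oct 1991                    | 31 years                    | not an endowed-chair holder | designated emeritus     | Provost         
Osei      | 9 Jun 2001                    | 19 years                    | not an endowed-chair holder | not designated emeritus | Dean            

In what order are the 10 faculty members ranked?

By current position: Baptiste and Ruiz (President); then Nguyen, Dimitriou, Moreau, Amari and Varga (Provost); then Romero, Osei and Harlow (Dean).
Baptiste and Ruiz both have years of continuous service 34 years, so the next rule applies.
Baptiste and Ruiz are each not designated emeritus, so the next rule applies.
Among Baptiste and Ruiz, by date the degree was conferred (later first): Baptiste (7 May 2002) before Ruiz (19 Nov 2001).
Among Nguyen, Dimitriou, Moreau, Amari and Varga, by years of continuous service (higher first): Nguyen (31 years) before Dimitriou (12 years) before Moreau (8 years) before Amari and Varga (3 years).
Amari and Varga are each not designated emeritus, so the next rule applies.
Among Amari and Varga, by date the degree was conferred (later first): Amari (1 Oct 2006) before Varga (17 Aug 1997).
Among Romero, Osei and Harlow, by years of continuous service (higher first): Romero (26 years) before Osei and Harlow (19 years).
Osei and Harlow are each not designated emeritus, so the next rule applies.
Among Osei and Harlow, by date the degree was conferred (later first): Osei (9 Jun 2001) before Harlow (12 Apr 1999).
Full order: Baptiste, Ruiz, Nguyen, Dimitriou, Moreau, Amari, Varga, Romero, Osei, Harlow.

Baptiste, Ruiz, Nguyen, Dimitriou, Moreau, Amari, Varga, Romero, Osei, Harlow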